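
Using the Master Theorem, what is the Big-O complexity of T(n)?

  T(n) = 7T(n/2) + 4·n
Θ(n^log₂(7))

Master Theorem: a = 7, b = 2, f(n) = 4·n.
Compute the critical exponent d = log₂(7) = 2.807.
Compare f(n) = Θ(n) against n^d:
  k = 1 < d = 2.807, so f(n) = O(n^(d-ε)) — Case 1.
  The recursion cost dominates: T(n) = Θ(n^d) = Θ(n^log₂(7)).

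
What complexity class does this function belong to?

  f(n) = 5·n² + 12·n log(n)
O(n²)

The dominant term in 5·n² + 12·n log(n) is 5·n², which is Θ(n²).
Lower-order terms (12·n log(n)) are asymptotically negligible.
Constants are absorbed, so the tightest bound is O(n²).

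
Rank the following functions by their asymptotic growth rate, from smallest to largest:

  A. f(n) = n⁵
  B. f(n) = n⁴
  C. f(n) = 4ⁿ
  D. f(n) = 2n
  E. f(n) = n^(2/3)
E < D < B < A < C

Comparing growth rates:
E = n^(2/3) is O(n^(2/3))
D = 2n is O(n)
B = n⁴ is O(n⁴)
A = n⁵ is O(n⁵)
C = 4ⁿ is O(4ⁿ)

Therefore, the order from slowest to fastest is: E < D < B < A < C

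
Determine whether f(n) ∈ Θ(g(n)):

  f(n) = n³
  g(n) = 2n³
True

f(n) = n³ and g(n) = 2n³ are both O(n³).
Since they have the same asymptotic growth rate, f(n) = Θ(g(n)) is true.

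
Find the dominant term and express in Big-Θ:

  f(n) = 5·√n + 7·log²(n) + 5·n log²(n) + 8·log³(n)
Θ(n log² n)

Order the terms by growth rate: 7·log²(n) ≺ 8·log³(n) ≺ 5·√n ≺ 5·n log²(n).
The fastest-growing term 5·n log²(n) dominates as n → ∞; dropping its constant factor gives Θ(n log² n).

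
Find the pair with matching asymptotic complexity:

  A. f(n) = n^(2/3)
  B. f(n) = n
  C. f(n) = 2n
B and C

Examining each function:
  A. n^(2/3) is O(n^(2/3))
  B. n is O(n)
  C. 2n is O(n)

Functions B and C both have the same complexity class.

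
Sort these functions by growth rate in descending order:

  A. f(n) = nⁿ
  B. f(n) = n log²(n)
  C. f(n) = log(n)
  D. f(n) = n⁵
A > D > B > C

Comparing growth rates:
A = nⁿ is O(nⁿ)
D = n⁵ is O(n⁵)
B = n log²(n) is O(n log² n)
C = log(n) is O(log n)

Therefore, the order from fastest to slowest is: A > D > B > C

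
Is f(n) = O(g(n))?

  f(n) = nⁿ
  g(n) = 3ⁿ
False

f(n) = nⁿ is O(nⁿ), and g(n) = 3ⁿ is O(3ⁿ).
Since O(nⁿ) grows faster than O(3ⁿ), f(n) = O(g(n)) is false.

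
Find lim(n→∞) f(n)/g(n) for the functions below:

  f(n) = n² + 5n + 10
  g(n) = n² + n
1

Since n² + 5n + 10 and n² + n have the same growth rate (O(n²)),
the ratio converges to a constant: 1.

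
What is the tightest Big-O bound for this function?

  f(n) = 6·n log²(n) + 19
O(n log² n)

The dominant term in 6·n log²(n) + 19 is 6·n log²(n), which is Θ(n log² n).
Lower-order terms (19) are asymptotically negligible.
Constants are absorbed, so the tightest bound is O(n log² n).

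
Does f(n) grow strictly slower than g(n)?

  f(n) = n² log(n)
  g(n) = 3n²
False

f(n) = n² log(n) is O(n² log n), and g(n) = 3n² is O(n²).
Since O(n² log n) grows faster than or equal to O(n²), f(n) = o(g(n)) is false.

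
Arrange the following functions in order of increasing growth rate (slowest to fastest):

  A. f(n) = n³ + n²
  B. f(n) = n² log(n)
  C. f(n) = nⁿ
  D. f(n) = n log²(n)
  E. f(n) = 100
E < D < B < A < C

Comparing growth rates:
E = 100 is O(1)
D = n log²(n) is O(n log² n)
B = n² log(n) is O(n² log n)
A = n³ + n² is O(n³)
C = nⁿ is O(nⁿ)

Therefore, the order from slowest to fastest is: E < D < B < A < C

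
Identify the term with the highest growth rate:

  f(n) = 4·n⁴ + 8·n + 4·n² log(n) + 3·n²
4·n⁴

Looking at each term:
  - 4·n⁴ is O(n⁴)
  - 8·n is O(n)
  - 4·n² log(n) is O(n² log n)
  - 3·n² is O(n²)

The term 4·n⁴ (O(n⁴)) grows fastest and dominates all others.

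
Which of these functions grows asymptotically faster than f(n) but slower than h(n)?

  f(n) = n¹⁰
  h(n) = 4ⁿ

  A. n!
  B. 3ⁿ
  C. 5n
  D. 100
B

We need g(n) with n¹⁰ = o(g(n)) and g(n) = o(4ⁿ), i.e. O(n¹⁰) ≺ g ≺ O(4ⁿ).
Check each option:
  A. n! — O(n!) does not grow strictly slower than h(n)
  B. 3ⁿ — O(3ⁿ) is strictly between O(n¹⁰) and O(4ⁿ) ✓
  C. 5n — O(n) does not grow strictly faster than f(n)
  D. 100 — O(1) does not grow strictly faster than f(n)

Only option B (3ⁿ) lies strictly between.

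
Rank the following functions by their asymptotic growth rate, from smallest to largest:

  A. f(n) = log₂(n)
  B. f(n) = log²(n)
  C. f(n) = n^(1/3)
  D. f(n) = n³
A < B < C < D

Comparing growth rates:
A = log₂(n) is O(log n)
B = log²(n) is O(log² n)
C = n^(1/3) is O(n^(1/3))
D = n³ is O(n³)

Therefore, the order from slowest to fastest is: A < B < C < D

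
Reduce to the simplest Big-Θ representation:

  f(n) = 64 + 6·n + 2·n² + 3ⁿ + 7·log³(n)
Θ(3ⁿ)

Order the terms by growth rate: 64 ≺ 7·log³(n) ≺ 6·n ≺ 2·n² ≺ 3ⁿ.
The fastest-growing term 3ⁿ dominates as n → ∞; dropping its constant factor gives Θ(3ⁿ).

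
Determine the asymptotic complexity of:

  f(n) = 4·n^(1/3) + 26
O(n^(1/3))

The dominant term in 4·n^(1/3) + 26 is 4·n^(1/3), which is Θ(n^(1/3)).
Lower-order terms (26) are asymptotically negligible.
Constants are absorbed, so the tightest bound is O(n^(1/3)).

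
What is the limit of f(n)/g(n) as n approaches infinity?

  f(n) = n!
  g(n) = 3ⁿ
∞

Since n! (O(n!)) grows faster than 3ⁿ (O(3ⁿ)),
the ratio f(n)/g(n) → ∞ as n → ∞.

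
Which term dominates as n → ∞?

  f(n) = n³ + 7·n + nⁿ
nⁿ

Looking at each term:
  - n³ is O(n³)
  - 7·n is O(n)
  - nⁿ is O(nⁿ)

The term nⁿ (O(nⁿ)) grows fastest and dominates all others.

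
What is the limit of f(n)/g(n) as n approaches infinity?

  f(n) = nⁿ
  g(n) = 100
∞

Since nⁿ (O(nⁿ)) grows faster than 100 (O(1)),
the ratio f(n)/g(n) → ∞ as n → ∞.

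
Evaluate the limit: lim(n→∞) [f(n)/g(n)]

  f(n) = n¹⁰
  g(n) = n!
0

Since n¹⁰ (O(n¹⁰)) grows slower than n! (O(n!)),
the ratio f(n)/g(n) → 0 as n → ∞.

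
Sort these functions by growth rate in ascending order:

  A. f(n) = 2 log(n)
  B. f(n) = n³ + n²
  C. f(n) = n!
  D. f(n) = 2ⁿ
A < B < D < C

Comparing growth rates:
A = 2 log(n) is O(log n)
B = n³ + n² is O(n³)
D = 2ⁿ is O(2ⁿ)
C = n! is O(n!)

Therefore, the order from slowest to fastest is: A < B < D < C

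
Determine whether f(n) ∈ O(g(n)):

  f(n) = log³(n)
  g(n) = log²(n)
False

f(n) = log³(n) is O(log³ n), and g(n) = log²(n) is O(log² n).
Since O(log³ n) grows faster than O(log² n), f(n) = O(g(n)) is false.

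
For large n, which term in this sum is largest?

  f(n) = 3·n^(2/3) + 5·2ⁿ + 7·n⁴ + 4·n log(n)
5·2ⁿ

Looking at each term:
  - 3·n^(2/3) is O(n^(2/3))
  - 5·2ⁿ is O(2ⁿ)
  - 7·n⁴ is O(n⁴)
  - 4·n log(n) is O(n log n)

The term 5·2ⁿ (O(2ⁿ)) grows fastest and dominates all others.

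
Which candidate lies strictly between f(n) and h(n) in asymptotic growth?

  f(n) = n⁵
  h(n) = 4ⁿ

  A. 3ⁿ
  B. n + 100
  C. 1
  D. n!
A

We need g(n) with n⁵ = o(g(n)) and g(n) = o(4ⁿ), i.e. O(n⁵) ≺ g ≺ O(4ⁿ).
Check each option:
  A. 3ⁿ — O(3ⁿ) is strictly between O(n⁵) and O(4ⁿ) ✓
  B. n + 100 — O(n) does not grow strictly faster than f(n)
  C. 1 — O(1) does not grow strictly faster than f(n)
  D. n! — O(n!) does not grow strictly slower than h(n)

Only option A (3ⁿ) lies strictly between.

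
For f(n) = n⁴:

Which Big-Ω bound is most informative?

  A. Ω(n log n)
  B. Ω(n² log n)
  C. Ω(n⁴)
C

f(n) = n⁴ is Ω(n⁴).
All listed options are valid Big-Ω bounds (lower bounds),
but Ω(n⁴) is the tightest (largest valid bound).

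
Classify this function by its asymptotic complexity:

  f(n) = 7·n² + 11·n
O(n²)

The dominant term in 7·n² + 11·n is 7·n², which is Θ(n²).
Lower-order terms (11·n) are asymptotically negligible.
Constants are absorbed, so the tightest bound is O(n²).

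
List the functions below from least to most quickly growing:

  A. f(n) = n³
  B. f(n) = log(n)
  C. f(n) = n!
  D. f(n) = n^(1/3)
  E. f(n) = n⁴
B < D < A < E < C

Comparing growth rates:
B = log(n) is O(log n)
D = n^(1/3) is O(n^(1/3))
A = n³ is O(n³)
E = n⁴ is O(n⁴)
C = n! is O(n!)

Therefore, the order from slowest to fastest is: B < D < A < E < C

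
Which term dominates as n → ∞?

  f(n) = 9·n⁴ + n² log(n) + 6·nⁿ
6·nⁿ

Looking at each term:
  - 9·n⁴ is O(n⁴)
  - n² log(n) is O(n² log n)
  - 6·nⁿ is O(nⁿ)

The term 6·nⁿ (O(nⁿ)) grows fastest and dominates all others.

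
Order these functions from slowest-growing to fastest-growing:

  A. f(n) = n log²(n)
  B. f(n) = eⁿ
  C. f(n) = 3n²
A < C < B

Comparing growth rates:
A = n log²(n) is O(n log² n)
C = 3n² is O(n²)
B = eⁿ is O(eⁿ)

Therefore, the order from slowest to fastest is: A < C < B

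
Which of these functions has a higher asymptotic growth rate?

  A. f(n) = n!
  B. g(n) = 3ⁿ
A

f(n) = n! is O(n!), while g(n) = 3ⁿ is O(3ⁿ).
Since O(n!) grows faster than O(3ⁿ), f(n) dominates.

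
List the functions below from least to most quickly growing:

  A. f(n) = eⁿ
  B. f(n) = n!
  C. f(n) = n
C < A < B

Comparing growth rates:
C = n is O(n)
A = eⁿ is O(eⁿ)
B = n! is O(n!)

Therefore, the order from slowest to fastest is: C < A < B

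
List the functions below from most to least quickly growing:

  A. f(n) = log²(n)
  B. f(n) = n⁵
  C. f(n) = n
B > C > A

Comparing growth rates:
B = n⁵ is O(n⁵)
C = n is O(n)
A = log²(n) is O(log² n)

Therefore, the order from fastest to slowest is: B > C > A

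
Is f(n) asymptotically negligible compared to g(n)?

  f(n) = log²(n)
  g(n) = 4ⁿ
True

f(n) = log²(n) is O(log² n), and g(n) = 4ⁿ is O(4ⁿ).
Since O(log² n) grows strictly slower than O(4ⁿ), f(n) = o(g(n)) is true.
This means lim(n→∞) f(n)/g(n) = 0.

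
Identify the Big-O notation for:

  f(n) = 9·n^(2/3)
O(n^(2/3))

The dominant term in 9·n^(2/3) is 9·n^(2/3), which is Θ(n^(2/3)).
Constants are absorbed, so the tightest bound is O(n^(2/3)).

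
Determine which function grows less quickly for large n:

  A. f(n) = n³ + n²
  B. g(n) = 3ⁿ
A

f(n) = n³ + n² is O(n³), while g(n) = 3ⁿ is O(3ⁿ).
Since O(n³) grows slower than O(3ⁿ), f(n) is dominated.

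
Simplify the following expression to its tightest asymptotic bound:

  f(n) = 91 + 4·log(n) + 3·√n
Θ(√n)

Order the terms by growth rate: 91 ≺ 4·log(n) ≺ 3·√n.
The fastest-growing term 3·√n dominates as n → ∞; dropping its constant factor gives Θ(√n).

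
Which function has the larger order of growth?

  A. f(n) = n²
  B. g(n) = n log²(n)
A

f(n) = n² is O(n²), while g(n) = n log²(n) is O(n log² n).
Since O(n²) grows faster than O(n log² n), f(n) dominates.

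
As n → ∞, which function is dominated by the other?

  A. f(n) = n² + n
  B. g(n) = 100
B

f(n) = n² + n is O(n²), while g(n) = 100 is O(1).
Since O(1) grows slower than O(n²), g(n) is dominated.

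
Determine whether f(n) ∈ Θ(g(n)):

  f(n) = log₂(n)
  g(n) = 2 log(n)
True

f(n) = log₂(n) and g(n) = 2 log(n) are both O(log n).
Since they have the same asymptotic growth rate, f(n) = Θ(g(n)) is true.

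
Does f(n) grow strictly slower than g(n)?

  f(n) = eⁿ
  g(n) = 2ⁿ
False

f(n) = eⁿ is O(eⁿ), and g(n) = 2ⁿ is O(2ⁿ).
Since O(eⁿ) grows faster than or equal to O(2ⁿ), f(n) = o(g(n)) is false.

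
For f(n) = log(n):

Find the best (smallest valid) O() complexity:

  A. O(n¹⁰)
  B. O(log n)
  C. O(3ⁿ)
B

f(n) = log(n) is O(log n).
All listed options are valid Big-O bounds (upper bounds),
but O(log n) is the tightest (smallest valid bound).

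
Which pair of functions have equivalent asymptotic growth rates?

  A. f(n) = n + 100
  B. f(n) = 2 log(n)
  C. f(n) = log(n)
B and C

Examining each function:
  A. n + 100 is O(n)
  B. 2 log(n) is O(log n)
  C. log(n) is O(log n)

Functions B and C both have the same complexity class.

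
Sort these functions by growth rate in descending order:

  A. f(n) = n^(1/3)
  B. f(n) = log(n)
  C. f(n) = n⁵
C > A > B

Comparing growth rates:
C = n⁵ is O(n⁵)
A = n^(1/3) is O(n^(1/3))
B = log(n) is O(log n)

Therefore, the order from fastest to slowest is: C > A > B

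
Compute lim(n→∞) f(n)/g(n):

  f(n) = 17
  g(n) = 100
17/100

Since 17 and 100 have the same growth rate (O(1)),
the ratio converges to a constant: 17/100.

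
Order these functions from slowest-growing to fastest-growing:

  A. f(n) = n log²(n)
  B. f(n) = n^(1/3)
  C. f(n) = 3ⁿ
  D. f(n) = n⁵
B < A < D < C

Comparing growth rates:
B = n^(1/3) is O(n^(1/3))
A = n log²(n) is O(n log² n)
D = n⁵ is O(n⁵)
C = 3ⁿ is O(3ⁿ)

Therefore, the order from slowest to fastest is: B < A < D < C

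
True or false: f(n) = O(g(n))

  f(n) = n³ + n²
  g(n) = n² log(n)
False

f(n) = n³ + n² is O(n³), and g(n) = n² log(n) is O(n² log n).
Since O(n³) grows faster than O(n² log n), f(n) = O(g(n)) is false.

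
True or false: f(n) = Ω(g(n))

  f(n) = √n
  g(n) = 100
True

f(n) = √n is O(√n), and g(n) = 100 is O(1).
Since O(√n) grows at least as fast as O(1), f(n) = Ω(g(n)) is true.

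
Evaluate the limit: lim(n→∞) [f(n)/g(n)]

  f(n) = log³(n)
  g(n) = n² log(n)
0

Since log³(n) (O(log³ n)) grows slower than n² log(n) (O(n² log n)),
the ratio f(n)/g(n) → 0 as n → ∞.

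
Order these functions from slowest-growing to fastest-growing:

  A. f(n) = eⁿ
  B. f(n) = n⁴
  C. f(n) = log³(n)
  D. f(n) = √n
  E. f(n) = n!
C < D < B < A < E

Comparing growth rates:
C = log³(n) is O(log³ n)
D = √n is O(√n)
B = n⁴ is O(n⁴)
A = eⁿ is O(eⁿ)
E = n! is O(n!)

Therefore, the order from slowest to fastest is: C < D < B < A < E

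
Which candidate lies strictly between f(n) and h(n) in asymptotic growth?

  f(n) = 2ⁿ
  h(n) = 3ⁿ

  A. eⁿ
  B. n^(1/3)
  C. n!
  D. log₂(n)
A

We need g(n) with 2ⁿ = o(g(n)) and g(n) = o(3ⁿ), i.e. O(2ⁿ) ≺ g ≺ O(3ⁿ).
Check each option:
  A. eⁿ — O(eⁿ) is strictly between O(2ⁿ) and O(3ⁿ) ✓
  B. n^(1/3) — O(n^(1/3)) does not grow strictly faster than f(n)
  C. n! — O(n!) does not grow strictly slower than h(n)
  D. log₂(n) — O(log n) does not grow strictly faster than f(n)

Only option A (eⁿ) lies strictly between.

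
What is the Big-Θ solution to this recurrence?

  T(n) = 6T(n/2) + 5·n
Θ(n^log₂(6))

Master Theorem: a = 6, b = 2, f(n) = 5·n.
Compute the critical exponent d = log₂(6) = 2.585.
Compare f(n) = Θ(n) against n^d:
  k = 1 < d = 2.585, so f(n) = O(n^(d-ε)) — Case 1.
  The recursion cost dominates: T(n) = Θ(n^d) = Θ(n^log₂(6)).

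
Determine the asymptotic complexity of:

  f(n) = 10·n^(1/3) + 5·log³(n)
O(n^(1/3))

The dominant term in 10·n^(1/3) + 5·log³(n) is 10·n^(1/3), which is Θ(n^(1/3)).
Lower-order terms (5·log³(n)) are asymptotically negligible.
Constants are absorbed, so the tightest bound is O(n^(1/3)).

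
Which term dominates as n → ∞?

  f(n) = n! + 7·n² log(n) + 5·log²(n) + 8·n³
n!

Looking at each term:
  - n! is O(n!)
  - 7·n² log(n) is O(n² log n)
  - 5·log²(n) is O(log² n)
  - 8·n³ is O(n³)

The term n! (O(n!)) grows fastest and dominates all others.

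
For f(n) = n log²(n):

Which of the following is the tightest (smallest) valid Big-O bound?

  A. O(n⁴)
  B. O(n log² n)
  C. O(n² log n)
B

f(n) = n log²(n) is O(n log² n).
All listed options are valid Big-O bounds (upper bounds),
but O(n log² n) is the tightest (smallest valid bound).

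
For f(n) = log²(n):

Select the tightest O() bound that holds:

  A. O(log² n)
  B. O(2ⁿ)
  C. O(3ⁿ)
A

f(n) = log²(n) is O(log² n).
All listed options are valid Big-O bounds (upper bounds),
but O(log² n) is the tightest (smallest valid bound).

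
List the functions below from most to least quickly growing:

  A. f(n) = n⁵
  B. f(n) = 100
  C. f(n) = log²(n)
A > C > B

Comparing growth rates:
A = n⁵ is O(n⁵)
C = log²(n) is O(log² n)
B = 100 is O(1)

Therefore, the order from fastest to slowest is: A > C > B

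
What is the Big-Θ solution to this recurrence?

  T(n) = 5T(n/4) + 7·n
Θ(n^log₄(5))

Master Theorem: a = 5, b = 4, f(n) = 7·n.
Compute the critical exponent d = log₄(5) = 1.161.
Compare f(n) = Θ(n) against n^d:
  k = 1 < d = 1.161, so f(n) = O(n^(d-ε)) — Case 1.
  The recursion cost dominates: T(n) = Θ(n^d) = Θ(n^log₄(5)).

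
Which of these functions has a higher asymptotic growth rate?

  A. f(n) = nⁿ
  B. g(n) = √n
A

f(n) = nⁿ is O(nⁿ), while g(n) = √n is O(√n).
Since O(nⁿ) grows faster than O(√n), f(n) dominates.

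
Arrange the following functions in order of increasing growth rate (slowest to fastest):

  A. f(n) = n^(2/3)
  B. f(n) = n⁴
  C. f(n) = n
A < C < B

Comparing growth rates:
A = n^(2/3) is O(n^(2/3))
C = n is O(n)
B = n⁴ is O(n⁴)

Therefore, the order from slowest to fastest is: A < C < B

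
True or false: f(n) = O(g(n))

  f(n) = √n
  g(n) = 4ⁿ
True

f(n) = √n is O(√n), and g(n) = 4ⁿ is O(4ⁿ).
Since O(√n) ⊆ O(4ⁿ) (f grows no faster than g), f(n) = O(g(n)) is true.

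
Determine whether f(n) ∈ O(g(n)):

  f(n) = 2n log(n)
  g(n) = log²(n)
False

f(n) = 2n log(n) is O(n log n), and g(n) = log²(n) is O(log² n).
Since O(n log n) grows faster than O(log² n), f(n) = O(g(n)) is false.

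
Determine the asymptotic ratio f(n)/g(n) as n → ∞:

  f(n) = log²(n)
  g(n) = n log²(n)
0

Since log²(n) (O(log² n)) grows slower than n log²(n) (O(n log² n)),
the ratio f(n)/g(n) → 0 as n → ∞.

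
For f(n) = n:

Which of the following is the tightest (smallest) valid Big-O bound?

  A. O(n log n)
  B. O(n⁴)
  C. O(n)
C

f(n) = n is O(n).
All listed options are valid Big-O bounds (upper bounds),
but O(n) is the tightest (smallest valid bound).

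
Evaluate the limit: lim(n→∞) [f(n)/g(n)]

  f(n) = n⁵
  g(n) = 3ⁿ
0

Since n⁵ (O(n⁵)) grows slower than 3ⁿ (O(3ⁿ)),
the ratio f(n)/g(n) → 0 as n → ∞.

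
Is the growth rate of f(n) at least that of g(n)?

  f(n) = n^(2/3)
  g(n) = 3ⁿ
False

f(n) = n^(2/3) is O(n^(2/3)), and g(n) = 3ⁿ is O(3ⁿ).
Since O(n^(2/3)) grows slower than O(3ⁿ), f(n) = Ω(g(n)) is false.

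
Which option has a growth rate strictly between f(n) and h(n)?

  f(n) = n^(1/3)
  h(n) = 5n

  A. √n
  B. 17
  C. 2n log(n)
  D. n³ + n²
A

We need g(n) with n^(1/3) = o(g(n)) and g(n) = o(5n), i.e. O(n^(1/3)) ≺ g ≺ O(n).
Check each option:
  A. √n — O(√n) is strictly between O(n^(1/3)) and O(n) ✓
  B. 17 — O(1) does not grow strictly faster than f(n)
  C. 2n log(n) — O(n log n) does not grow strictly slower than h(n)
  D. n³ + n² — O(n³) does not grow strictly slower than h(n)

Only option A (√n) lies strictly between.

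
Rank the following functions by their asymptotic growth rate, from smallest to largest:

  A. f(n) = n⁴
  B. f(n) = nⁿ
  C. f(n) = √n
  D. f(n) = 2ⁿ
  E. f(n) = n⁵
C < A < E < D < B

Comparing growth rates:
C = √n is O(√n)
A = n⁴ is O(n⁴)
E = n⁵ is O(n⁵)
D = 2ⁿ is O(2ⁿ)
B = nⁿ is O(nⁿ)

Therefore, the order from slowest to fastest is: C < A < E < D < B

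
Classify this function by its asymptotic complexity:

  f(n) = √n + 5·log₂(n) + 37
O(√n)

The dominant term in √n + 5·log₂(n) + 37 is √n, which is Θ(√n).
Lower-order terms (5·log₂(n), 37) are asymptotically negligible.
Constants are absorbed, so the tightest bound is O(√n).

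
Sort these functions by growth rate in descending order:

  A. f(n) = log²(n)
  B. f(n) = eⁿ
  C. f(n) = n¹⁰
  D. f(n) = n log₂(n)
B > C > D > A

Comparing growth rates:
B = eⁿ is O(eⁿ)
C = n¹⁰ is O(n¹⁰)
D = n log₂(n) is O(n log n)
A = log²(n) is O(log² n)

Therefore, the order from fastest to slowest is: B > C > D > A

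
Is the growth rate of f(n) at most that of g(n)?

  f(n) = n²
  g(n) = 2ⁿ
True

f(n) = n² is O(n²), and g(n) = 2ⁿ is O(2ⁿ).
Since O(n²) ⊆ O(2ⁿ) (f grows no faster than g), f(n) = O(g(n)) is true.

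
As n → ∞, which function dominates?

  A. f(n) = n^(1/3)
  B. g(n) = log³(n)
A

f(n) = n^(1/3) is O(n^(1/3)), while g(n) = log³(n) is O(log³ n).
Since O(n^(1/3)) grows faster than O(log³ n), f(n) dominates.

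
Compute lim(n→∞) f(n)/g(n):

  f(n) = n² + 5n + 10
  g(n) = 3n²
1/3

Since n² + 5n + 10 and 3n² have the same growth rate (O(n²)),
the ratio converges to a constant: 1/3.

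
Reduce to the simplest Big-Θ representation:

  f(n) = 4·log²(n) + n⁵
Θ(n⁵)

Order the terms by growth rate: 4·log²(n) ≺ n⁵.
The fastest-growing term n⁵ dominates as n → ∞; dropping its constant factor gives Θ(n⁵).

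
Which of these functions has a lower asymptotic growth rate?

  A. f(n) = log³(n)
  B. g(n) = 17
B

f(n) = log³(n) is O(log³ n), while g(n) = 17 is O(1).
Since O(1) grows slower than O(log³ n), g(n) is dominated.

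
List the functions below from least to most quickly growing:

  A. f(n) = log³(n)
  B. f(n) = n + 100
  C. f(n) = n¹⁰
A < B < C

Comparing growth rates:
A = log³(n) is O(log³ n)
B = n + 100 is O(n)
C = n¹⁰ is O(n¹⁰)

Therefore, the order from slowest to fastest is: A < B < C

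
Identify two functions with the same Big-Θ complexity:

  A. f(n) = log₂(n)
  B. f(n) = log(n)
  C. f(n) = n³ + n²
A and B

Examining each function:
  A. log₂(n) is O(log n)
  B. log(n) is O(log n)
  C. n³ + n² is O(n³)

Functions A and B both have the same complexity class.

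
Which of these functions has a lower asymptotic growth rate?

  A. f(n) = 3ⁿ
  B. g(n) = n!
A

f(n) = 3ⁿ is O(3ⁿ), while g(n) = n! is O(n!).
Since O(3ⁿ) grows slower than O(n!), f(n) is dominated.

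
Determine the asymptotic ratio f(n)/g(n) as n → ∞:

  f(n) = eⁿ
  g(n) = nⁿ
0

Since eⁿ (O(eⁿ)) grows slower than nⁿ (O(nⁿ)),
the ratio f(n)/g(n) → 0 as n → ∞.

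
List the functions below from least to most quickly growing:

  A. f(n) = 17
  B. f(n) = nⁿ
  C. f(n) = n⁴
A < C < B

Comparing growth rates:
A = 17 is O(1)
C = n⁴ is O(n⁴)
B = nⁿ is O(nⁿ)

Therefore, the order from slowest to fastest is: A < C < B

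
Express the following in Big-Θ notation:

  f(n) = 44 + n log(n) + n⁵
Θ(n⁵)

Order the terms by growth rate: 44 ≺ n log(n) ≺ n⁵.
The fastest-growing term n⁵ dominates as n → ∞; dropping its constant factor gives Θ(n⁵).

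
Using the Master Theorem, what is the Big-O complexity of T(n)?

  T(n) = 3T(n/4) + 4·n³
Θ(n³)

Master Theorem: a = 3, b = 4, f(n) = 4·n³.
Compute the critical exponent d = log₄(3) = 0.792.
Compare f(n) = Θ(n³) against n^d:
  k = 3 > d = 0.792, so f(n) = Ω(n^(d+ε)) — Case 3.
  Regularity: a·(n/b)^3/n^3 = a/b^3 = 3/64 < 1 ✓.
  The top-level work dominates: T(n) = Θ(f(n)) = Θ(n³).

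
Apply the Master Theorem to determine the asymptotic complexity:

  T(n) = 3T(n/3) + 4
Θ(n)

Master Theorem: a = 3, b = 3, f(n) = 4.
Compute the critical exponent d = log₃(3) = 1.
Compare f(n) = Θ(1) against n^d:
  k = 0 < d = 1, so f(n) = O(n^(d-ε)) — Case 1.
  The recursion cost dominates: T(n) = Θ(n^d) = Θ(n).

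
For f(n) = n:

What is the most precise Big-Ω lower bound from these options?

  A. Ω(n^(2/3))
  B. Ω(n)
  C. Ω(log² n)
B

f(n) = n is Ω(n).
All listed options are valid Big-Ω bounds (lower bounds),
but Ω(n) is the tightest (largest valid bound).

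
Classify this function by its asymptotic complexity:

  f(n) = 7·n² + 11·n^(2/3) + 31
O(n²)

The dominant term in 7·n² + 11·n^(2/3) + 31 is 7·n², which is Θ(n²).
Lower-order terms (11·n^(2/3), 31) are asymptotically negligible.
Constants are absorbed, so the tightest bound is O(n²).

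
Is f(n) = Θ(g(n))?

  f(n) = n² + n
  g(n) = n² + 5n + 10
True

f(n) = n² + n and g(n) = n² + 5n + 10 are both O(n²).
Since they have the same asymptotic growth rate, f(n) = Θ(g(n)) is true.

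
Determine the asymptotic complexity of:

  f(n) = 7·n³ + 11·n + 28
O(n³)

The dominant term in 7·n³ + 11·n + 28 is 7·n³, which is Θ(n³).
Lower-order terms (11·n, 28) are asymptotically negligible.
Constants are absorbed, so the tightest bound is O(n³).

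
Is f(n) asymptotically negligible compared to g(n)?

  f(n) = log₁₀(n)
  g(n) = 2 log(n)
False

f(n) = log₁₀(n) is O(log n), and g(n) = 2 log(n) is O(log n).
Since they have the same growth rate, f(n) = o(g(n)) is false.
(f = o(g) requires f to grow strictly slower, not equal.)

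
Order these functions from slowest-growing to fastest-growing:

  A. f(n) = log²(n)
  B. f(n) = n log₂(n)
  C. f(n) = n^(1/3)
A < C < B

Comparing growth rates:
A = log²(n) is O(log² n)
C = n^(1/3) is O(n^(1/3))
B = n log₂(n) is O(n log n)

Therefore, the order from slowest to fastest is: A < C < B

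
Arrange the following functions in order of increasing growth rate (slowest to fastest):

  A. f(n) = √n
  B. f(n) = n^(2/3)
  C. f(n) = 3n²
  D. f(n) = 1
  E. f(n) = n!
D < A < B < C < E

Comparing growth rates:
D = 1 is O(1)
A = √n is O(√n)
B = n^(2/3) is O(n^(2/3))
C = 3n² is O(n²)
E = n! is O(n!)

Therefore, the order from slowest to fastest is: D < A < B < C < E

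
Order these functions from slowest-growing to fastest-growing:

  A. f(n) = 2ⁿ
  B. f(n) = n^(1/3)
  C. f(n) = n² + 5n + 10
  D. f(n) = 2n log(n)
B < D < C < A

Comparing growth rates:
B = n^(1/3) is O(n^(1/3))
D = 2n log(n) is O(n log n)
C = n² + 5n + 10 is O(n²)
A = 2ⁿ is O(2ⁿ)

Therefore, the order from slowest to fastest is: B < D < C < A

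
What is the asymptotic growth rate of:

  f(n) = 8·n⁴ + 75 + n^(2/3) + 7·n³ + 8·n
Θ(n⁴)

Order the terms by growth rate: 75 ≺ n^(2/3) ≺ 8·n ≺ 7·n³ ≺ 8·n⁴.
The fastest-growing term 8·n⁴ dominates as n → ∞; dropping its constant factor gives Θ(n⁴).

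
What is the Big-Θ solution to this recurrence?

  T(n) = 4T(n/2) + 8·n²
Θ(n² log n)

Master Theorem: a = 4, b = 2, f(n) = 8·n².
Compute the critical exponent d = log₂(4) = 2.
Compare f(n) = Θ(n²) against n^d:
  k = 2 = d, so f(n) = Θ(n^d) — Case 2.
  Work is balanced across levels: T(n) = Θ(n^d log n) = Θ(n² log n).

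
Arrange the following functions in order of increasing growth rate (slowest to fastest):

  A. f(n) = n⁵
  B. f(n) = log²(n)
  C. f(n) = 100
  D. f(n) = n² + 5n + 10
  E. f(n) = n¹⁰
C < B < D < A < E

Comparing growth rates:
C = 100 is O(1)
B = log²(n) is O(log² n)
D = n² + 5n + 10 is O(n²)
A = n⁵ is O(n⁵)
E = n¹⁰ is O(n¹⁰)

Therefore, the order from slowest to fastest is: C < B < D < A < E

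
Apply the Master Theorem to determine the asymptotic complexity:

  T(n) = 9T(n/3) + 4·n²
Θ(n² log n)

Master Theorem: a = 9, b = 3, f(n) = 4·n².
Compute the critical exponent d = log₃(9) = 2.
Compare f(n) = Θ(n²) against n^d:
  k = 2 = d, so f(n) = Θ(n^d) — Case 2.
  Work is balanced across levels: T(n) = Θ(n^d log n) = Θ(n² log n).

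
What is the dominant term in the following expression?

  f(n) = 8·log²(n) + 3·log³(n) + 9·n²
9·n²

Looking at each term:
  - 8·log²(n) is O(log² n)
  - 3·log³(n) is O(log³ n)
  - 9·n² is O(n²)

The term 9·n² (O(n²)) grows fastest and dominates all others.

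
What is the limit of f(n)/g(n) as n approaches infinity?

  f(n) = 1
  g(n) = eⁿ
0

Since 1 (O(1)) grows slower than eⁿ (O(eⁿ)),
the ratio f(n)/g(n) → 0 as n → ∞.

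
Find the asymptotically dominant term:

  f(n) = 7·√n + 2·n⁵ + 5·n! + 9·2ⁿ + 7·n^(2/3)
5·n!

Looking at each term:
  - 7·√n is O(√n)
  - 2·n⁵ is O(n⁵)
  - 5·n! is O(n!)
  - 9·2ⁿ is O(2ⁿ)
  - 7·n^(2/3) is O(n^(2/3))

The term 5·n! (O(n!)) grows fastest and dominates all others.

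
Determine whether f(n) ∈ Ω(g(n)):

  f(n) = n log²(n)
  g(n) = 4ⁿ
False

f(n) = n log²(n) is O(n log² n), and g(n) = 4ⁿ is O(4ⁿ).
Since O(n log² n) grows slower than O(4ⁿ), f(n) = Ω(g(n)) is false.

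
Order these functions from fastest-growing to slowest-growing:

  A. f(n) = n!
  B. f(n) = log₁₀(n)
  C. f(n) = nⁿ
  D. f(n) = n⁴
C > A > D > B

Comparing growth rates:
C = nⁿ is O(nⁿ)
A = n! is O(n!)
D = n⁴ is O(n⁴)
B = log₁₀(n) is O(log n)

Therefore, the order from fastest to slowest is: C > A > D > B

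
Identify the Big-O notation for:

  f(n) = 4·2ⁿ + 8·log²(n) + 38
O(2ⁿ)

The dominant term in 4·2ⁿ + 8·log²(n) + 38 is 4·2ⁿ, which is Θ(2ⁿ).
Lower-order terms (8·log²(n), 38) are asymptotically negligible.
Constants are absorbed, so the tightest bound is O(2ⁿ).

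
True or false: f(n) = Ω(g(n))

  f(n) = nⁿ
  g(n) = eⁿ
True

f(n) = nⁿ is O(nⁿ), and g(n) = eⁿ is O(eⁿ).
Since O(nⁿ) grows at least as fast as O(eⁿ), f(n) = Ω(g(n)) is true.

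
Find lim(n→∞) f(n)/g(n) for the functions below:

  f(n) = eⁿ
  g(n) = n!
0

Since eⁿ (O(eⁿ)) grows slower than n! (O(n!)),
the ratio f(n)/g(n) → 0 as n → ∞.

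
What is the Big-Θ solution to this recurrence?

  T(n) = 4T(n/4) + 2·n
Θ(n log n)

Master Theorem: a = 4, b = 4, f(n) = 2·n.
Compute the critical exponent d = log₄(4) = 1.
Compare f(n) = Θ(n) against n^d:
  k = 1 = d, so f(n) = Θ(n^d) — Case 2.
  Work is balanced across levels: T(n) = Θ(n^d log n) = Θ(n log n).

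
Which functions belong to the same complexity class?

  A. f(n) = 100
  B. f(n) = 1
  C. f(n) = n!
A and B

Examining each function:
  A. 100 is O(1)
  B. 1 is O(1)
  C. n! is O(n!)

Functions A and B both have the same complexity class.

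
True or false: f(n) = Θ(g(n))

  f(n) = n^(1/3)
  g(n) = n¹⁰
False

f(n) = n^(1/3) is O(n^(1/3)), and g(n) = n¹⁰ is O(n¹⁰).
Since they have different growth rates, f(n) = Θ(g(n)) is false.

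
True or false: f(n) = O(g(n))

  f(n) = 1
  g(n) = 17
True

f(n) = 1 and g(n) = 17 are both O(1).
Big-O permits equal growth rates (f ≤ c·g for some c), so f(n) = O(g(n)) is true.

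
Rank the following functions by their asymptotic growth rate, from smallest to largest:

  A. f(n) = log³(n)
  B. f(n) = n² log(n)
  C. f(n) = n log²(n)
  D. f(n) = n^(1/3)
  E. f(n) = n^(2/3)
A < D < E < C < B

Comparing growth rates:
A = log³(n) is O(log³ n)
D = n^(1/3) is O(n^(1/3))
E = n^(2/3) is O(n^(2/3))
C = n log²(n) is O(n log² n)
B = n² log(n) is O(n² log n)

Therefore, the order from slowest to fastest is: A < D < E < C < B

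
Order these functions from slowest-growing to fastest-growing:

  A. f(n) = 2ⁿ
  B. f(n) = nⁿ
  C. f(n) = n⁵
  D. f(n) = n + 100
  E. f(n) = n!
D < C < A < E < B

Comparing growth rates:
D = n + 100 is O(n)
C = n⁵ is O(n⁵)
A = 2ⁿ is O(2ⁿ)
E = n! is O(n!)
B = nⁿ is O(nⁿ)

Therefore, the order from slowest to fastest is: D < C < A < E < B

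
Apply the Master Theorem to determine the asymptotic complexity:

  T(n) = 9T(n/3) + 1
Θ(n²)

Master Theorem: a = 9, b = 3, f(n) = 1.
Compute the critical exponent d = log₃(9) = 2.
Compare f(n) = Θ(1) against n^d:
  k = 0 < d = 2, so f(n) = O(n^(d-ε)) — Case 1.
  The recursion cost dominates: T(n) = Θ(n^d) = Θ(n²).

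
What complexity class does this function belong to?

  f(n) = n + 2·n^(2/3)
O(n)

The dominant term in n + 2·n^(2/3) is n, which is Θ(n).
Lower-order terms (2·n^(2/3)) are asymptotically negligible.
Constants are absorbed, so the tightest bound is O(n).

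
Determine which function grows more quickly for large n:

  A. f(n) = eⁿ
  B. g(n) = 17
A

f(n) = eⁿ is O(eⁿ), while g(n) = 17 is O(1).
Since O(eⁿ) grows faster than O(1), f(n) dominates.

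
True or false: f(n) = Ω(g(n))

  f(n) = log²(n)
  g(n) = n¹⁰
False

f(n) = log²(n) is O(log² n), and g(n) = n¹⁰ is O(n¹⁰).
Since O(log² n) grows slower than O(n¹⁰), f(n) = Ω(g(n)) is false.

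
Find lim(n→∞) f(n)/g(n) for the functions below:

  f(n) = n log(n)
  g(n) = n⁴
0

Since n log(n) (O(n log n)) grows slower than n⁴ (O(n⁴)),
the ratio f(n)/g(n) → 0 as n → ∞.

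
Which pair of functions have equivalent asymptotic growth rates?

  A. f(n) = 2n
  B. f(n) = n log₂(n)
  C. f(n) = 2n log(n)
B and C

Examining each function:
  A. 2n is O(n)
  B. n log₂(n) is O(n log n)
  C. 2n log(n) is O(n log n)

Functions B and C both have the same complexity class.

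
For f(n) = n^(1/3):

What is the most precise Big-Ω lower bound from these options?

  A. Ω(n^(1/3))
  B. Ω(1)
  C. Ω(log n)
A

f(n) = n^(1/3) is Ω(n^(1/3)).
All listed options are valid Big-Ω bounds (lower bounds),
but Ω(n^(1/3)) is the tightest (largest valid bound).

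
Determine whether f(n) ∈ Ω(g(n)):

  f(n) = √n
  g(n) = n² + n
False

f(n) = √n is O(√n), and g(n) = n² + n is O(n²).
Since O(√n) grows slower than O(n²), f(n) = Ω(g(n)) is false.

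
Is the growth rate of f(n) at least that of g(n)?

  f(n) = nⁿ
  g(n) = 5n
True

f(n) = nⁿ is O(nⁿ), and g(n) = 5n is O(n).
Since O(nⁿ) grows at least as fast as O(n), f(n) = Ω(g(n)) is true.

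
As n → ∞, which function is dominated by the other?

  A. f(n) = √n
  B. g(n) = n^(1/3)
B

f(n) = √n is O(√n), while g(n) = n^(1/3) is O(n^(1/3)).
Since O(n^(1/3)) grows slower than O(√n), g(n) is dominated.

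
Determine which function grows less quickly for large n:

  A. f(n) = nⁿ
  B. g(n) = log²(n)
B

f(n) = nⁿ is O(nⁿ), while g(n) = log²(n) is O(log² n).
Since O(log² n) grows slower than O(nⁿ), g(n) is dominated.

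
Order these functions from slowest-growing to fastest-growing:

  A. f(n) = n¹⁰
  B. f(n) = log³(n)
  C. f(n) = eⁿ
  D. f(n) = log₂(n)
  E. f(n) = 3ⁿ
D < B < A < C < E

Comparing growth rates:
D = log₂(n) is O(log n)
B = log³(n) is O(log³ n)
A = n¹⁰ is O(n¹⁰)
C = eⁿ is O(eⁿ)
E = 3ⁿ is O(3ⁿ)

Therefore, the order from slowest to fastest is: D < B < A < C < E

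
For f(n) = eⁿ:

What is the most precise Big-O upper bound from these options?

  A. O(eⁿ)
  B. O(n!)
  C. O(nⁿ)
A

f(n) = eⁿ is O(eⁿ).
All listed options are valid Big-O bounds (upper bounds),
but O(eⁿ) is the tightest (smallest valid bound).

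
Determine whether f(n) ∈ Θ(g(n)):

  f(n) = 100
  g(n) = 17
True

f(n) = 100 and g(n) = 17 are both O(1).
Since they have the same asymptotic growth rate, f(n) = Θ(g(n)) is true.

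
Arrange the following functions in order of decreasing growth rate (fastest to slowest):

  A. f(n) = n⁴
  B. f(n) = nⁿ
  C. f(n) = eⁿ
B > C > A

Comparing growth rates:
B = nⁿ is O(nⁿ)
C = eⁿ is O(eⁿ)
A = n⁴ is O(n⁴)

Therefore, the order from fastest to slowest is: B > C > A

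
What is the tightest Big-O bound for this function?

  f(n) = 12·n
O(n)

The dominant term in 12·n is 12·n, which is Θ(n).
Constants are absorbed, so the tightest bound is O(n).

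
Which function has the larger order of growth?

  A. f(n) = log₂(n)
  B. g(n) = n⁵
B

f(n) = log₂(n) is O(log n), while g(n) = n⁵ is O(n⁵).
Since O(n⁵) grows faster than O(log n), g(n) dominates.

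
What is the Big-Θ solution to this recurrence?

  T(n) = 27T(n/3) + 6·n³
Θ(n³ log n)

Master Theorem: a = 27, b = 3, f(n) = 6·n³.
Compute the critical exponent d = log₃(27) = 3.
Compare f(n) = Θ(n³) against n^d:
  k = 3 = d, so f(n) = Θ(n^d) — Case 2.
  Work is balanced across levels: T(n) = Θ(n^d log n) = Θ(n³ log n).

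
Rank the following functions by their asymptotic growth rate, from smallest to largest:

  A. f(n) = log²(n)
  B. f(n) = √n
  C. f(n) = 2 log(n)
C < A < B

Comparing growth rates:
C = 2 log(n) is O(log n)
A = log²(n) is O(log² n)
B = √n is O(√n)

Therefore, the order from slowest to fastest is: C < A < B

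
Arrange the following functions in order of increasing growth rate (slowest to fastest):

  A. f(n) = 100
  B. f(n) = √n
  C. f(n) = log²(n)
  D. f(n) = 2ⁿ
A < C < B < D

Comparing growth rates:
A = 100 is O(1)
C = log²(n) is O(log² n)
B = √n is O(√n)
D = 2ⁿ is O(2ⁿ)

Therefore, the order from slowest to fastest is: A < C < B < D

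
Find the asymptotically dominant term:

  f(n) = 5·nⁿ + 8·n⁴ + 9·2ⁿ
5·nⁿ

Looking at each term:
  - 5·nⁿ is O(nⁿ)
  - 8·n⁴ is O(n⁴)
  - 9·2ⁿ is O(2ⁿ)

The term 5·nⁿ (O(nⁿ)) grows fastest and dominates all others.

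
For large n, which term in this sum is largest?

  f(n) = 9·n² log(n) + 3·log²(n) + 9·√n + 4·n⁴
4·n⁴

Looking at each term:
  - 9·n² log(n) is O(n² log n)
  - 3·log²(n) is O(log² n)
  - 9·√n is O(√n)
  - 4·n⁴ is O(n⁴)

The term 4·n⁴ (O(n⁴)) grows fastest and dominates all others.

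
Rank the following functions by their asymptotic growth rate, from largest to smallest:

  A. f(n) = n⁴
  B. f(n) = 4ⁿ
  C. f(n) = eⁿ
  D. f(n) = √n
B > C > A > D

Comparing growth rates:
B = 4ⁿ is O(4ⁿ)
C = eⁿ is O(eⁿ)
A = n⁴ is O(n⁴)
D = √n is O(√n)

Therefore, the order from fastest to slowest is: B > C > A > D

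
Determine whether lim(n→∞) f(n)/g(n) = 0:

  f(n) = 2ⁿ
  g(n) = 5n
False

f(n) = 2ⁿ is O(2ⁿ), and g(n) = 5n is O(n).
Since O(2ⁿ) grows faster than or equal to O(n), f(n) = o(g(n)) is false.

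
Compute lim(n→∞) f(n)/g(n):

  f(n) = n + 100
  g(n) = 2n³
0

Since n + 100 (O(n)) grows slower than 2n³ (O(n³)),
the ratio f(n)/g(n) → 0 as n → ∞.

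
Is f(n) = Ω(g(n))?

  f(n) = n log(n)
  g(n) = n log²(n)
False

f(n) = n log(n) is O(n log n), and g(n) = n log²(n) is O(n log² n).
Since O(n log n) grows slower than O(n log² n), f(n) = Ω(g(n)) is false.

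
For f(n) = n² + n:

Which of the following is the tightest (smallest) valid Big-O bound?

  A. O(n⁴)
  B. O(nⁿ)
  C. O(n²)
C

f(n) = n² + n is O(n²).
All listed options are valid Big-O bounds (upper bounds),
but O(n²) is the tightest (smallest valid bound).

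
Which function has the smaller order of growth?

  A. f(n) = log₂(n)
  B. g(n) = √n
A

f(n) = log₂(n) is O(log n), while g(n) = √n is O(√n).
Since O(log n) grows slower than O(√n), f(n) is dominated.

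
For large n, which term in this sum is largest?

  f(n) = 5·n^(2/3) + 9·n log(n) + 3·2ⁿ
3·2ⁿ

Looking at each term:
  - 5·n^(2/3) is O(n^(2/3))
  - 9·n log(n) is O(n log n)
  - 3·2ⁿ is O(2ⁿ)

The term 3·2ⁿ (O(2ⁿ)) grows fastest and dominates all others.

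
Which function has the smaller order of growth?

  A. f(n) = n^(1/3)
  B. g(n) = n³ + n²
A

f(n) = n^(1/3) is O(n^(1/3)), while g(n) = n³ + n² is O(n³).
Since O(n^(1/3)) grows slower than O(n³), f(n) is dominated.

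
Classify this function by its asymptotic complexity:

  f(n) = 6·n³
O(n³)

The dominant term in 6·n³ is 6·n³, which is Θ(n³).
Constants are absorbed, so the tightest bound is O(n³).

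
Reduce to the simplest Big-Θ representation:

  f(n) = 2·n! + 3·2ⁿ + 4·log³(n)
Θ(n!)

Order the terms by growth rate: 4·log³(n) ≺ 3·2ⁿ ≺ 2·n!.
The fastest-growing term 2·n! dominates as n → ∞; dropping its constant factor gives Θ(n!).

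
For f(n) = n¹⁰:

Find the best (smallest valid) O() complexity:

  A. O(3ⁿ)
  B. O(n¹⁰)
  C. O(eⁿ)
B

f(n) = n¹⁰ is O(n¹⁰).
All listed options are valid Big-O bounds (upper bounds),
but O(n¹⁰) is the tightest (smallest valid bound).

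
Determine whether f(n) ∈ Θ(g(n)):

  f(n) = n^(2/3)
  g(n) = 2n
False

f(n) = n^(2/3) is O(n^(2/3)), and g(n) = 2n is O(n).
Since they have different growth rates, f(n) = Θ(g(n)) is false.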